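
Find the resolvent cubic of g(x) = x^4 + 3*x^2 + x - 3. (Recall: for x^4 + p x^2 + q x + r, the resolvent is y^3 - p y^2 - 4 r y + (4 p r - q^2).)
h(y) = y^3 - 3*y^2 + 12*y - 37

Identify coefficients: p = 3, q = 1, r = -3.
Plug into h(y) = y^3 - p y^2 - 4 r y + (4 p r - q^2):
  h(y) = y^3 - (3) y^2 - 4*(-3) y + (4*(3)*(-3) - (1)^2)
       = y^3 + (-3) y^2 + (12) y + (-37).
Simplifying: h(y) = y^3 - 3*y^2 + 12*y - 37.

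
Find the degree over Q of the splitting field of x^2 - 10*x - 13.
[K:Q] = 2

The discriminant of x^2 + (-10)*x + (-13) is b^2 - 4c = 100 - (-52) = 152. Since 152 is not a perfect square in Q, the polynomial is irreducible over Q. Its two roots generate a degree-2 extension, so [K:Q] = 2.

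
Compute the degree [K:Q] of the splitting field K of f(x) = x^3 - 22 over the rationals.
[K:Q] = 6

x^3 - 22 has one real root r = 22^(1/3) and two complex roots r*zeta_3, r*zeta_3^2 where zeta_3 = e^(2*pi*i/3). The splitting field is Q(r, zeta_3). [Q(r):Q] = 3 and [Q(zeta_3):Q] = 2 with gcd = 1, so [Q(r, zeta_3):Q] = 3 * 2 = 6.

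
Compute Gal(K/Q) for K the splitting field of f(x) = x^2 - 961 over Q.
Gal(K/Q) = trivial group (order 1)

x^2 - 961 factors as (x - 31)(x + 31) over Q, so its splitting field is Q itself and the Galois group is trivial.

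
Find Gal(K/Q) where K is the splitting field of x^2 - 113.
Gal(K/Q) = Z/2Z (cyclic of order 2)

x^2 - 113 is irreducible over Q since 113 is not a rational square. The splitting field Q(sqrt(113)) has degree 2 over Q, and its unique nontrivial automorphism is sqrt(113) ↦ -sqrt(113). Hence Gal(Q(sqrt(113))/Q) = Z/2Z.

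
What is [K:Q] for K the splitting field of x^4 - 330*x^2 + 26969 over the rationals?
[K:Q] = 4

f factors as (x^2 - 149)(x^2 - 181); the splitting field is K = Q(sqrt(149), sqrt(181)). Since 149, 181, and 26969 are all non-squares in Q, the three subfields Q(sqrt(149)), Q(sqrt(181)), Q(sqrt(26969)) are distinct degree-2 extensions, so [K:Q] = 4 (Klein four Galois group).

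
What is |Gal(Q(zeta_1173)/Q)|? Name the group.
|Gal(Q(zeta_1173)/Q)| = phi(1173) = 704; group ≅ (Z/1173Z)^* ≅ Z/2Z × Z/16Z × Z/22Z

The n-th cyclotomic polynomial Φ_1173(x) is the minimal polynomial of zeta_1173 over Q and has degree phi(1173) = 704. So Q(zeta_1173) is a degree-704 Galois extension with Galois group (Z/1173Z)^*. By CRT, (Z/1173Z)^* ≅ (Z/3Z)^* × (Z/17Z)^* × (Z/23Z)^*. Each prime-power unit group is (Z/3Z)^* ≅ Z/2Z; (Z/17Z)^* ≅ Z/16Z; (Z/23Z)^* ≅ Z/22Z. Hence Gal(Q(zeta_1173)/Q) ≅ Z/2Z × Z/16Z × Z/22Z.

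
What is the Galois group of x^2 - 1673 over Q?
Gal(K/Q) = Z/2Z (cyclic of order 2)

x^2 - 1673 is irreducible over Q since 1673 is not a rational square. The splitting field Q(sqrt(1673)) has degree 2 over Q, and its unique nontrivial automorphism is sqrt(1673) ↦ -sqrt(1673). Hence Gal(Q(sqrt(1673))/Q) = Z/2Z.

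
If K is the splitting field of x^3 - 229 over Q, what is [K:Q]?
[K:Q] = 6

x^3 - 229 has one real root r = 229^(1/3) and two complex roots r*zeta_3, r*zeta_3^2 where zeta_3 = e^(2*pi*i/3). The splitting field is Q(r, zeta_3). [Q(r):Q] = 3 and [Q(zeta_3):Q] = 2 with gcd = 1, so [Q(r, zeta_3):Q] = 3 * 2 = 6.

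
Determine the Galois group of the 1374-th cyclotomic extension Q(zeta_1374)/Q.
|Gal(Q(zeta_1374)/Q)| = phi(1374) = 456; group ≅ (Z/1374Z)^* ≅ Z/2Z × Z/228Z

The n-th cyclotomic polynomial Φ_1374(x) is the minimal polynomial of zeta_1374 over Q and has degree phi(1374) = 456. So Q(zeta_1374) is a degree-456 Galois extension with Galois group (Z/1374Z)^*. By CRT, (Z/1374Z)^* ≅ (Z/2Z)^* × (Z/3Z)^* × (Z/229Z)^*. Each prime-power unit group is (Z/2Z)^* ≅ trivial group (order 1); (Z/3Z)^* ≅ Z/2Z; (Z/229Z)^* ≅ Z/228Z. Hence Gal(Q(zeta_1374)/Q) ≅ Z/2Z × Z/228Z.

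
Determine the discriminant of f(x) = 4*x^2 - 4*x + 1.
Δ = 0

For a quadratic a x^2 + b x + c the discriminant is Δ = b^2 - 4ac = (-4)^2 - 4*(4)*(1) = 16 - (16) = 0.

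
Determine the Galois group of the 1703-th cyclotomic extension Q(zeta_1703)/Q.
|Gal(Q(zeta_1703)/Q)| = phi(1703) = 1560; group ≅ (Z/1703Z)^* ≅ Z/12Z × Z/130Z

The n-th cyclotomic polynomial Φ_1703(x) is the minimal polynomial of zeta_1703 over Q and has degree phi(1703) = 1560. So Q(zeta_1703) is a degree-1560 Galois extension with Galois group (Z/1703Z)^*. By CRT, (Z/1703Z)^* ≅ (Z/13Z)^* × (Z/131Z)^*. Each prime-power unit group is (Z/13Z)^* ≅ Z/12Z; (Z/131Z)^* ≅ Z/130Z. Hence Gal(Q(zeta_1703)/Q) ≅ Z/12Z × Z/130Z.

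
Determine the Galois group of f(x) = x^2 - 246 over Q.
Gal(K/Q) = Z/2Z (cyclic of order 2)

x^2 - 246 is irreducible over Q since 246 is not a rational square. The splitting field Q(sqrt(246)) has degree 2 over Q, and its unique nontrivial automorphism is sqrt(246) ↦ -sqrt(246). Hence Gal(Q(sqrt(246))/Q) = Z/2Z.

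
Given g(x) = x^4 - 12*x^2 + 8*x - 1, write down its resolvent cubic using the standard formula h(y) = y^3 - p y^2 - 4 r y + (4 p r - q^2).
h(y) = y^3 + 12*y^2 + 4*y - 16

Identify coefficients: p = -12, q = 8, r = -1.
Plug into h(y) = y^3 - p y^2 - 4 r y + (4 p r - q^2):
  h(y) = y^3 - (-12) y^2 - 4*(-1) y + (4*(-12)*(-1) - (8)^2)
       = y^3 + (12) y^2 + (4) y + (-16).
Simplifying: h(y) = y^3 + 12*y^2 + 4*y - 16.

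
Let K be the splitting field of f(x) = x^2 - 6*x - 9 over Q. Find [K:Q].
[K:Q] = 2

The discriminant of x^2 + (-6)*x + (-9) is b^2 - 4c = 36 - (-36) = 72. Since 72 is not a perfect square in Q, the polynomial is irreducible over Q. Its two roots generate a degree-2 extension, so [K:Q] = 2.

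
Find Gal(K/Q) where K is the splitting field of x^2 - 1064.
Gal(K/Q) = Z/2Z (cyclic of order 2)

x^2 - 1064 is irreducible over Q since 1064 is not a rational square. The splitting field Q(sqrt(1064)) has degree 2 over Q, and its unique nontrivial automorphism is sqrt(1064) ↦ -sqrt(1064). Hence Gal(Q(sqrt(1064))/Q) = Z/2Z.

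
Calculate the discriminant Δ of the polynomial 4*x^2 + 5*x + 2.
Δ = -7

For a quadratic a x^2 + b x + c the discriminant is Δ = b^2 - 4ac = (5)^2 - 4*(4)*(2) = 25 - (32) = -7.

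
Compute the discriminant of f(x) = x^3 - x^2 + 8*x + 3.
Δ = -2647

For x^3 + a x^2 + b x + c the discriminant is Δ = 18 a b c - 4 a^3 c + a^2 b^2 - 4 b^3 - 27 c^2.
Plug a = -1, b = 8, c = 3:
  18*(-1)*(8)*(3) - 4*(-1)^3*(3) + (-1)^2*(8)^2 - 4*(8)^3 - 27*(3)^2
  = -432 + (12) + 64 + (-2048) + (-243)
  = -2647.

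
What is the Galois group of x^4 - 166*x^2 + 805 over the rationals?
Gal(K/Q) = V_4 (Klein four-group, Z/2Z × Z/2Z)

f factors as (x^2 - 5)(x^2 - 161), so the splitting field is K = Q(sqrt(5), sqrt(161)). The elements 5, 161, 805 are all non-squares in Q, so sqrt(5) and sqrt(161) generate independent quadratic extensions. Thus [K:Q] = 4 and Gal(K/Q) is generated by the two order-2 automorphisms sqrt(5) ↦ -sqrt(5) and sqrt(161) ↦ -sqrt(161), giving V_4.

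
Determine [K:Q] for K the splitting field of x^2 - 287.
[K:Q] = 2

The polynomial x^2 - 287 is irreducible over Q since 287 is not a perfect square. Its splitting field is Q(sqrt(287)), which has degree 2 over Q.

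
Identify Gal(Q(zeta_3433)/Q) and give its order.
|Gal(Q(zeta_3433)/Q)| = phi(3433) = 3432; group ≅ (Z/3433Z)^* ≅ Z/3432Z

The n-th cyclotomic polynomial Φ_3433(x) is the minimal polynomial of zeta_3433 over Q and has degree phi(3433) = 3432. So Q(zeta_3433) is a degree-3432 Galois extension with Galois group (Z/3433Z)^*. (Z/3433Z)^* is cyclic since 3433 is an odd prime power (or 4). Hence Gal(Q(zeta_3433)/Q) ≅ Z/3432Z.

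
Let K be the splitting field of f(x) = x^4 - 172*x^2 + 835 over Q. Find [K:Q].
[K:Q] = 4

f factors as (x^2 - 5)(x^2 - 167); the splitting field is K = Q(sqrt(5), sqrt(167)). Since 5, 167, and 835 are all non-squares in Q, the three subfields Q(sqrt(5)), Q(sqrt(167)), Q(sqrt(835)) are distinct degree-2 extensions, so [K:Q] = 4 (Klein four Galois group).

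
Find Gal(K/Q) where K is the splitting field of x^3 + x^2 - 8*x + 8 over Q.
Gal(K/Q) = S_3 (symmetric group of order 6)

Compute the discriminant of x^3 + (1)*x^2 + (-8)*x + (8): Δ = -800. Since Δ is not a rational square, the Galois group is not contained in A_3; it must be the full S_3 (irreducibility of the cubic rules out anything smaller).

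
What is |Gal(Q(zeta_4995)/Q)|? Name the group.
|Gal(Q(zeta_4995)/Q)| = phi(4995) = 2592; group ≅ (Z/4995Z)^* ≅ Z/4Z × Z/18Z × Z/36Z

The n-th cyclotomic polynomial Φ_4995(x) is the minimal polynomial of zeta_4995 over Q and has degree phi(4995) = 2592. So Q(zeta_4995) is a degree-2592 Galois extension with Galois group (Z/4995Z)^*. By CRT, (Z/4995Z)^* ≅ (Z/27Z)^* × (Z/5Z)^* × (Z/37Z)^*. Each prime-power unit group is (Z/27Z)^* ≅ Z/18Z; (Z/5Z)^* ≅ Z/4Z; (Z/37Z)^* ≅ Z/36Z. Hence Gal(Q(zeta_4995)/Q) ≅ Z/4Z × Z/18Z × Z/36Z.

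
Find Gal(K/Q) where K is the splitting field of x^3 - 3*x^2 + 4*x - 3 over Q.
Gal(K/Q) = S_3 (symmetric group of order 6)

Compute the discriminant of x^3 + (-3)*x^2 + (4)*x + (-3): Δ = -31. Since Δ is not a rational square, the Galois group is not contained in A_3; it must be the full S_3 (irreducibility of the cubic rules out anything smaller).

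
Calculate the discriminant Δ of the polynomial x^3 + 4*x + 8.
Δ = -1984

For a depressed cubic x^3 + p x + q the discriminant is Δ = -4 p^3 - 27 q^2 = -4*(4)^3 - 27*(8)^2 = -256 - 1728 = -1984.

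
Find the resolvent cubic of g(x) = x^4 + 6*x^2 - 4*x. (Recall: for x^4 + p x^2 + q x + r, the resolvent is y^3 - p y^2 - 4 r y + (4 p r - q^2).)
h(y) = y^3 - 6*y^2 - 16

Identify coefficients: p = 6, q = -4, r = 0.
Plug into h(y) = y^3 - p y^2 - 4 r y + (4 p r - q^2):
  h(y) = y^3 - (6) y^2 - 4*(0) y + (4*(6)*(0) - (-4)^2)
       = y^3 + (-6) y^2 + (0) y + (-16).
Simplifying: h(y) = y^3 - 6*y^2 - 16.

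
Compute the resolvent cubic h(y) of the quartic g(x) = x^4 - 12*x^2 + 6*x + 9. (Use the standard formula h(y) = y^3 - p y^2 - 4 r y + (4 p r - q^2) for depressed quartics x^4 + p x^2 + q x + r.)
h(y) = y^3 + 12*y^2 - 36*y - 468

Identify coefficients: p = -12, q = 6, r = 9.
Plug into h(y) = y^3 - p y^2 - 4 r y + (4 p r - q^2):
  h(y) = y^3 - (-12) y^2 - 4*(9) y + (4*(-12)*(9) - (6)^2)
       = y^3 + (12) y^2 + (-36) y + (-468).
Simplifying: h(y) = y^3 + 12*y^2 - 36*y - 468.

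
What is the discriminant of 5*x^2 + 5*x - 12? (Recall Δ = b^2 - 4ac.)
Δ = 265

For a quadratic a x^2 + b x + c the discriminant is Δ = b^2 - 4ac = (5)^2 - 4*(5)*(-12) = 25 - (-240) = 265.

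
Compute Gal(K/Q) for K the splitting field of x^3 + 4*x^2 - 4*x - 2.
Gal(K/Q) = S_3 (symmetric group of order 6)

Compute the discriminant of x^3 + (4)*x^2 + (-4)*x + (-2): Δ = 1492. Since Δ is not a rational square, the Galois group is not contained in A_3; it must be the full S_3 (irreducibility of the cubic rules out anything smaller).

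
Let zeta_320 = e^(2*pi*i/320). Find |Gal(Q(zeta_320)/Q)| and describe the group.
|Gal(Q(zeta_320)/Q)| = phi(320) = 128; group ≅ (Z/320Z)^* ≅ Z/2Z × Z/4Z × Z/16Z

The n-th cyclotomic polynomial Φ_320(x) is the minimal polynomial of zeta_320 over Q and has degree phi(320) = 128. So Q(zeta_320) is a degree-128 Galois extension with Galois group (Z/320Z)^*. By CRT, (Z/320Z)^* ≅ (Z/64Z)^* × (Z/5Z)^*. Each prime-power unit group is (Z/64Z)^* ≅ Z/2Z × Z/16Z; (Z/5Z)^* ≅ Z/4Z. Hence Gal(Q(zeta_320)/Q) ≅ Z/2Z × Z/4Z × Z/16Z.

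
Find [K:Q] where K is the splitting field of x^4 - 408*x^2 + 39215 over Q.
[K:Q] = 4

f factors as (x^2 - 253)(x^2 - 155); the splitting field is K = Q(sqrt(253), sqrt(155)). Since 253, 155, and 39215 are all non-squares in Q, the three subfields Q(sqrt(253)), Q(sqrt(155)), Q(sqrt(39215)) are distinct degree-2 extensions, so [K:Q] = 4 (Klein four Galois group).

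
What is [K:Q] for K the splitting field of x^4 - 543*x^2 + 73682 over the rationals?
[K:Q] = 4

f factors as (x^2 - 277)(x^2 - 266); the splitting field is K = Q(sqrt(277), sqrt(266)). Since 277, 266, and 73682 are all non-squares in Q, the three subfields Q(sqrt(277)), Q(sqrt(266)), Q(sqrt(73682)) are distinct degree-2 extensions, so [K:Q] = 4 (Klein four Galois group).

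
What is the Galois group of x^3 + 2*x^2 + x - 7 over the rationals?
Gal(K/Q) = S_3 (symmetric group of order 6)

Compute the discriminant of x^3 + (2)*x^2 + (1)*x + (-7): Δ = -1351. Since Δ is not a rational square, the Galois group is not contained in A_3; it must be the full S_3 (irreducibility of the cubic rules out anything smaller).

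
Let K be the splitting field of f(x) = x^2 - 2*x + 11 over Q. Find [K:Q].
[K:Q] = 2

The discriminant of x^2 + (-2)*x + (11) is b^2 - 4c = 4 - (44) = -40. Since -40 is not a perfect square in Q, the polynomial is irreducible over Q. Its two roots generate a degree-2 extension, so [K:Q] = 2.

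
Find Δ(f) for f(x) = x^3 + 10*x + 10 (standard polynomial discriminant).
Δ = -6700

For a depressed cubic x^3 + p x + q the discriminant is Δ = -4 p^3 - 27 q^2 = -4*(10)^3 - 27*(10)^2 = -4000 - 2700 = -6700.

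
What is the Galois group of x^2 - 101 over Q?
Gal(K/Q) = Z/2Z (cyclic of order 2)

x^2 - 101 is irreducible over Q since 101 is not a rational square. The splitting field Q(sqrt(101)) has degree 2 over Q, and its unique nontrivial automorphism is sqrt(101) ↦ -sqrt(101). Hence Gal(Q(sqrt(101))/Q) = Z/2Z.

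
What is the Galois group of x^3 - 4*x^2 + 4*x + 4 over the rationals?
Gal(K/Q) = S_3 (symmetric group of order 6)

Compute the discriminant of x^3 + (-4)*x^2 + (4)*x + (4): Δ = -560. Since Δ is not a rational square, the Galois group is not contained in A_3; it must be the full S_3 (irreducibility of the cubic rules out anything smaller).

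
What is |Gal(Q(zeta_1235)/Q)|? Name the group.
|Gal(Q(zeta_1235)/Q)| = phi(1235) = 864; group ≅ (Z/1235Z)^* ≅ Z/4Z × Z/12Z × Z/18Z

The n-th cyclotomic polynomial Φ_1235(x) is the minimal polynomial of zeta_1235 over Q and has degree phi(1235) = 864. So Q(zeta_1235) is a degree-864 Galois extension with Galois group (Z/1235Z)^*. By CRT, (Z/1235Z)^* ≅ (Z/5Z)^* × (Z/13Z)^* × (Z/19Z)^*. Each prime-power unit group is (Z/5Z)^* ≅ Z/4Z; (Z/13Z)^* ≅ Z/12Z; (Z/19Z)^* ≅ Z/18Z. Hence Gal(Q(zeta_1235)/Q) ≅ Z/4Z × Z/12Z × Z/18Z.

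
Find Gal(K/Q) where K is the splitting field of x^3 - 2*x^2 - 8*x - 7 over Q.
Gal(K/Q) = S_3 (symmetric group of order 6)

Compute the discriminant of x^3 + (-2)*x^2 + (-8)*x + (-7): Δ = -1259. Since Δ is not a rational square, the Galois group is not contained in A_3; it must be the full S_3 (irreducibility of the cubic rules out anything smaller).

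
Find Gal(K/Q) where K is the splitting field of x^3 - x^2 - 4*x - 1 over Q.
Gal(K/Q) = A_3 (cyclic of order 3)

Compute the discriminant of x^3 + (-1)*x^2 + (-4)*x + (-1): Δ = 169. Since Δ is a perfect square (Δ = 13^2), the Galois group is contained in A_3. Irreducibility forces the group to be transitive on three roots, so Gal = A_3.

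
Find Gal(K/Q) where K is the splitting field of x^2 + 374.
Gal(K/Q) = Z/2Z (cyclic of order 2)

x^2 + 374 is irreducible over Q since -374 is not a rational square. The splitting field Q(sqrt(-374)) has degree 2 over Q, and its unique nontrivial automorphism is sqrt(-374) ↦ -sqrt(-374). Hence Gal(Q(sqrt(-374))/Q) = Z/2Z.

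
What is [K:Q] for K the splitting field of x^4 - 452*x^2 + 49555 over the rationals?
[K:Q] = 4

f factors as (x^2 - 265)(x^2 - 187); the splitting field is K = Q(sqrt(265), sqrt(187)). Since 265, 187, and 49555 are all non-squares in Q, the three subfields Q(sqrt(265)), Q(sqrt(187)), Q(sqrt(49555)) are distinct degree-2 extensions, so [K:Q] = 4 (Klein four Galois group).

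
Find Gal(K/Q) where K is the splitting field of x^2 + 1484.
Gal(K/Q) = Z/2Z (cyclic of order 2)

x^2 + 1484 is irreducible over Q since -1484 is not a rational square. The splitting field Q(sqrt(-1484)) has degree 2 over Q, and its unique nontrivial automorphism is sqrt(-1484) ↦ -sqrt(-1484). Hence Gal(Q(sqrt(-1484))/Q) = Z/2Z.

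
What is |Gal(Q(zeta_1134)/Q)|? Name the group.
|Gal(Q(zeta_1134)/Q)| = phi(1134) = 324; group ≅ (Z/1134Z)^* ≅ Z/6Z × Z/54Z

The n-th cyclotomic polynomial Φ_1134(x) is the minimal polynomial of zeta_1134 over Q and has degree phi(1134) = 324. So Q(zeta_1134) is a degree-324 Galois extension with Galois group (Z/1134Z)^*. By CRT, (Z/1134Z)^* ≅ (Z/2Z)^* × (Z/81Z)^* × (Z/7Z)^*. Each prime-power unit group is (Z/2Z)^* ≅ trivial group (order 1); (Z/81Z)^* ≅ Z/54Z; (Z/7Z)^* ≅ Z/6Z. Hence Gal(Q(zeta_1134)/Q) ≅ Z/6Z × Z/54Z.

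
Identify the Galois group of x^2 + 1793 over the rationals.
Gal(K/Q) = Z/2Z (cyclic of order 2)

x^2 + 1793 is irreducible over Q since -1793 is not a rational square. The splitting field Q(sqrt(-1793)) has degree 2 over Q, and its unique nontrivial automorphism is sqrt(-1793) ↦ -sqrt(-1793). Hence Gal(Q(sqrt(-1793))/Q) = Z/2Z.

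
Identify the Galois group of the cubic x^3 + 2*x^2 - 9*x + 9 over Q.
Gal(K/Q) = S_3 (symmetric group of order 6)

Compute the discriminant of x^3 + (2)*x^2 + (-9)*x + (9): Δ = -2151. Since Δ is not a rational square, the Galois group is not contained in A_3; it must be the full S_3 (irreducibility of the cubic rules out anything smaller).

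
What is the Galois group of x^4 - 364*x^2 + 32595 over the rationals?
Gal(K/Q) = V_4 (Klein four-group, Z/2Z × Z/2Z)

f factors as (x^2 - 159)(x^2 - 205), so the splitting field is K = Q(sqrt(159), sqrt(205)). The elements 159, 205, 32595 are all non-squares in Q, so sqrt(159) and sqrt(205) generate independent quadratic extensions. Thus [K:Q] = 4 and Gal(K/Q) is generated by the two order-2 automorphisms sqrt(159) ↦ -sqrt(159) and sqrt(205) ↦ -sqrt(205), giving V_4.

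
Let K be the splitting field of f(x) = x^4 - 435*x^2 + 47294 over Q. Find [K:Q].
[K:Q] = 4

f factors as (x^2 - 221)(x^2 - 214); the splitting field is K = Q(sqrt(221), sqrt(214)). Since 221, 214, and 47294 are all non-squares in Q, the three subfields Q(sqrt(221)), Q(sqrt(214)), Q(sqrt(47294)) are distinct degree-2 extensions, so [K:Q] = 4 (Klein four Galois group).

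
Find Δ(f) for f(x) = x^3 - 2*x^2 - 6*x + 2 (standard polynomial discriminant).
Δ = 1396

For x^3 + a x^2 + b x + c the discriminant is Δ = 18 a b c - 4 a^3 c + a^2 b^2 - 4 b^3 - 27 c^2.
Plug a = -2, b = -6, c = 2:
  18*(-2)*(-6)*(2) - 4*(-2)^3*(2) + (-2)^2*(-6)^2 - 4*(-6)^3 - 27*(2)^2
  = 432 + (64) + 144 + (864) + (-108)
  = 1396.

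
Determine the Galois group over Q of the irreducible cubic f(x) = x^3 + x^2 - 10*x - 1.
Gal(K/Q) = S_3 (symmetric group of order 6)

Compute the discriminant of x^3 + (1)*x^2 + (-10)*x + (-1): Δ = 4257. Since Δ is not a rational square, the Galois group is not contained in A_3; it must be the full S_3 (irreducibility of the cubic rules out anything smaller).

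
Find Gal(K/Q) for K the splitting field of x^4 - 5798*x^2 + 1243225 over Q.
Gal(K/Q) = Z/2Z (cyclic of order 2)

f factors as (x^2 - 5575)(x^2 - 223), so the splitting field is K = Q(sqrt(5575), sqrt(223)). The squarefree part of 5575 is 223 and the squarefree part of 223 is also 223, so sqrt(5575) and sqrt(223) are both rational multiples of sqrt(223). Hence Q(sqrt(5575)) = Q(sqrt(223)) = Q(sqrt(223)), and the splitting field collapses to a single degree-2 extension with Galois group Z/2Z.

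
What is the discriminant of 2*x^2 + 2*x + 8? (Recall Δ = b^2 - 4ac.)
Δ = -60

For a quadratic a x^2 + b x + c the discriminant is Δ = b^2 - 4ac = (2)^2 - 4*(2)*(8) = 4 - (64) = -60.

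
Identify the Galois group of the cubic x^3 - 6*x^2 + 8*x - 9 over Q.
Gal(K/Q) = S_3 (symmetric group of order 6)

Compute the discriminant of x^3 + (-6)*x^2 + (8)*x + (-9): Δ = -1931. Since Δ is not a rational square, the Galois group is not contained in A_3; it must be the full S_3 (irreducibility of the cubic rules out anything smaller).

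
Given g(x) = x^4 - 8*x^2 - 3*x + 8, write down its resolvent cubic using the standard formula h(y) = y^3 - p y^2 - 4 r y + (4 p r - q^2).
h(y) = y^3 + 8*y^2 - 32*y - 265

Identify coefficients: p = -8, q = -3, r = 8.
Plug into h(y) = y^3 - p y^2 - 4 r y + (4 p r - q^2):
  h(y) = y^3 - (-8) y^2 - 4*(8) y + (4*(-8)*(8) - (-3)^2)
       = y^3 + (8) y^2 + (-32) y + (-265).
Simplifying: h(y) = y^3 + 8*y^2 - 32*y - 265.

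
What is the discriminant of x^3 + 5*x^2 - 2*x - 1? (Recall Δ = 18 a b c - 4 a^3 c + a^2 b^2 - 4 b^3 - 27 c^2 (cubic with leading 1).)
Δ = 785

For x^3 + a x^2 + b x + c the discriminant is Δ = 18 a b c - 4 a^3 c + a^2 b^2 - 4 b^3 - 27 c^2.
Plug a = 5, b = -2, c = -1:
  18*(5)*(-2)*(-1) - 4*(5)^3*(-1) + (5)^2*(-2)^2 - 4*(-2)^3 - 27*(-1)^2
  = 180 + (500) + 100 + (32) + (-27)
  = 785.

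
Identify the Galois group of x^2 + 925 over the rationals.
Gal(K/Q) = Z/2Z (cyclic of order 2)

x^2 + 925 is irreducible over Q since -925 is not a rational square. The splitting field Q(sqrt(-925)) has degree 2 over Q, and its unique nontrivial automorphism is sqrt(-925) ↦ -sqrt(-925). Hence Gal(Q(sqrt(-925))/Q) = Z/2Z.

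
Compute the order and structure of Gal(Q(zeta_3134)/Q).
|Gal(Q(zeta_3134)/Q)| = phi(3134) = 1566; group ≅ (Z/3134Z)^* ≅ Z/1566Z

The n-th cyclotomic polynomial Φ_3134(x) is the minimal polynomial of zeta_3134 over Q and has degree phi(3134) = 1566. So Q(zeta_3134) is a degree-1566 Galois extension with Galois group (Z/3134Z)^*. By CRT, (Z/3134Z)^* ≅ (Z/2Z)^* × (Z/1567Z)^*. Each prime-power unit group is (Z/2Z)^* ≅ trivial group (order 1); (Z/1567Z)^* ≅ Z/1566Z. Hence Gal(Q(zeta_3134)/Q) ≅ Z/1566Z.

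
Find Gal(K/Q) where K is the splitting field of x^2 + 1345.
Gal(K/Q) = Z/2Z (cyclic of order 2)

x^2 + 1345 is irreducible over Q since -1345 is not a rational square. The splitting field Q(sqrt(-1345)) has degree 2 over Q, and its unique nontrivial automorphism is sqrt(-1345) ↦ -sqrt(-1345). Hence Gal(Q(sqrt(-1345))/Q) = Z/2Z.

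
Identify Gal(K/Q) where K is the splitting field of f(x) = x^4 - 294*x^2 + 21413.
Gal(K/Q) = V_4 (Klein four-group, Z/2Z × Z/2Z)

f factors as (x^2 - 161)(x^2 - 133), so the splitting field is K = Q(sqrt(161), sqrt(133)). The elements 161, 133, 21413 are all non-squares in Q, so sqrt(161) and sqrt(133) generate independent quadratic extensions. Thus [K:Q] = 4 and Gal(K/Q) is generated by the two order-2 automorphisms sqrt(161) ↦ -sqrt(161) and sqrt(133) ↦ -sqrt(133), giving V_4.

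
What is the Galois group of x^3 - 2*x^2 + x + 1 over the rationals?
Gal(K/Q) = S_3 (symmetric group of order 6)

Compute the discriminant of x^3 + (-2)*x^2 + (1)*x + (1): Δ = -31. Since Δ is not a rational square, the Galois group is not contained in A_3; it must be the full S_3 (irreducibility of the cubic rules out anything smaller).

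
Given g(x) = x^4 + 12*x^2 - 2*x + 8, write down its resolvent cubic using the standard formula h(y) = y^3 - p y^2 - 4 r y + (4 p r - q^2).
h(y) = y^3 - 12*y^2 - 32*y + 380

Identify coefficients: p = 12, q = -2, r = 8.
Plug into h(y) = y^3 - p y^2 - 4 r y + (4 p r - q^2):
  h(y) = y^3 - (12) y^2 - 4*(8) y + (4*(12)*(8) - (-2)^2)
       = y^3 + (-12) y^2 + (-32) y + (380).
Simplifying: h(y) = y^3 - 12*y^2 - 32*y + 380.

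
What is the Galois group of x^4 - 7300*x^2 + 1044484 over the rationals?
Gal(K/Q) = Z/2Z (cyclic of order 2)

f factors as (x^2 - 146)(x^2 - 7154), so the splitting field is K = Q(sqrt(146), sqrt(7154)). The squarefree part of 146 is 146 and the squarefree part of 7154 is also 146, so sqrt(146) and sqrt(7154) are both rational multiples of sqrt(146). Hence Q(sqrt(146)) = Q(sqrt(7154)) = Q(sqrt(146)), and the splitting field collapses to a single degree-2 extension with Galois group Z/2Z.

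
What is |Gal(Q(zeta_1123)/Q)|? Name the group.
|Gal(Q(zeta_1123)/Q)| = phi(1123) = 1122; group ≅ (Z/1123Z)^* ≅ Z/1122Z

The n-th cyclotomic polynomial Φ_1123(x) is the minimal polynomial of zeta_1123 over Q and has degree phi(1123) = 1122. So Q(zeta_1123) is a degree-1122 Galois extension with Galois group (Z/1123Z)^*. (Z/1123Z)^* is cyclic since 1123 is an odd prime power (or 4). Hence Gal(Q(zeta_1123)/Q) ≅ Z/1122Z.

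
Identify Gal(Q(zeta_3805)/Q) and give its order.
|Gal(Q(zeta_3805)/Q)| = phi(3805) = 3040; group ≅ (Z/3805Z)^* ≅ Z/4Z × Z/760Z

The n-th cyclotomic polynomial Φ_3805(x) is the minimal polynomial of zeta_3805 over Q and has degree phi(3805) = 3040. So Q(zeta_3805) is a degree-3040 Galois extension with Galois group (Z/3805Z)^*. By CRT, (Z/3805Z)^* ≅ (Z/5Z)^* × (Z/761Z)^*. Each prime-power unit group is (Z/5Z)^* ≅ Z/4Z; (Z/761Z)^* ≅ Z/760Z. Hence Gal(Q(zeta_3805)/Q) ≅ Z/4Z × Z/760Z.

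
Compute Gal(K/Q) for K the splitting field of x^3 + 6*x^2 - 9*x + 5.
Gal(K/Q) = S_3 (symmetric group of order 6)

Compute the discriminant of x^3 + (6)*x^2 + (-9)*x + (5): Δ = -4023. Since Δ is not a rational square, the Galois group is not contained in A_3; it must be the full S_3 (irreducibility of the cubic rules out anything smaller).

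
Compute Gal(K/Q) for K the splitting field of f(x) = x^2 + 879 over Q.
Gal(K/Q) = Z/2Z (cyclic of order 2)

x^2 + 879 is irreducible over Q since -879 is not a rational square. The splitting field Q(sqrt(-879)) has degree 2 over Q, and its unique nontrivial automorphism is sqrt(-879) ↦ -sqrt(-879). Hence Gal(Q(sqrt(-879))/Q) = Z/2Z.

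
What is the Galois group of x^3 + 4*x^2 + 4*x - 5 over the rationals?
Gal(K/Q) = S_3 (symmetric group of order 6)

Compute the discriminant of x^3 + (4)*x^2 + (4)*x + (-5): Δ = -835. Since Δ is not a rational square, the Galois group is not contained in A_3; it must be the full S_3 (irreducibility of the cubic rules out anything smaller).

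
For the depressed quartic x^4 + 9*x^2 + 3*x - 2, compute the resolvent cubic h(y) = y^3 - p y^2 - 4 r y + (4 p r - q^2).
h(y) = y^3 - 9*y^2 + 8*y - 81

Identify coefficients: p = 9, q = 3, r = -2.
Plug into h(y) = y^3 - p y^2 - 4 r y + (4 p r - q^2):
  h(y) = y^3 - (9) y^2 - 4*(-2) y + (4*(9)*(-2) - (3)^2)
       = y^3 + (-9) y^2 + (8) y + (-81).
Simplifying: h(y) = y^3 - 9*y^2 + 8*y - 81.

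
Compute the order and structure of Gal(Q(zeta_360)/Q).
|Gal(Q(zeta_360)/Q)| = phi(360) = 96; group ≅ (Z/360Z)^* ≅ Z/2Z × Z/2Z × Z/4Z × Z/6Z

The n-th cyclotomic polynomial Φ_360(x) is the minimal polynomial of zeta_360 over Q and has degree phi(360) = 96. So Q(zeta_360) is a degree-96 Galois extension with Galois group (Z/360Z)^*. By CRT, (Z/360Z)^* ≅ (Z/8Z)^* × (Z/9Z)^* × (Z/5Z)^*. Each prime-power unit group is (Z/8Z)^* ≅ Z/2Z × Z/2Z; (Z/9Z)^* ≅ Z/6Z; (Z/5Z)^* ≅ Z/4Z. Hence Gal(Q(zeta_360)/Q) ≅ Z/2Z × Z/2Z × Z/4Z × Z/6Z.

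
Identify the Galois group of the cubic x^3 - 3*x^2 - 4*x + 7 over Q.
Gal(K/Q) = S_3 (symmetric group of order 6)

Compute the discriminant of x^3 + (-3)*x^2 + (-4)*x + (7): Δ = 1345. Since Δ is not a rational square, the Galois group is not contained in A_3; it must be the full S_3 (irreducibility of the cubic rules out anything smaller).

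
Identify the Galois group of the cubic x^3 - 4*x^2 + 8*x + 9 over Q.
Gal(K/Q) = S_3 (symmetric group of order 6)

Compute the discriminant of x^3 + (-4)*x^2 + (8)*x + (9): Δ = -6091. Since Δ is not a rational square, the Galois group is not contained in A_3; it must be the full S_3 (irreducibility of the cubic rules out anything smaller).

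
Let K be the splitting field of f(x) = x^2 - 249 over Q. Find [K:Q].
[K:Q] = 2

The polynomial x^2 - 249 is irreducible over Q since 249 is not a perfect square. Its splitting field is Q(sqrt(249)), which has degree 2 over Q.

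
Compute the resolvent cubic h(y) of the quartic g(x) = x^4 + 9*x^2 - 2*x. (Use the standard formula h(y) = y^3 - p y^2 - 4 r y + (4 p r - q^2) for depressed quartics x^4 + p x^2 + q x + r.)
h(y) = y^3 - 9*y^2 - 4

Identify coefficients: p = 9, q = -2, r = 0.
Plug into h(y) = y^3 - p y^2 - 4 r y + (4 p r - q^2):
  h(y) = y^3 - (9) y^2 - 4*(0) y + (4*(9)*(0) - (-2)^2)
       = y^3 + (-9) y^2 + (0) y + (-4).
Simplifying: h(y) = y^3 - 9*y^2 - 4.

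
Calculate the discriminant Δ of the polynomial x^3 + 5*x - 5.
Δ = -1175

For a depressed cubic x^3 + p x + q the discriminant is Δ = -4 p^3 - 27 q^2 = -4*(5)^3 - 27*(-5)^2 = -500 - 675 = -1175.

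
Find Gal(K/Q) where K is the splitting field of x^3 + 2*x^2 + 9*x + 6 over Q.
Gal(K/Q) = S_3 (symmetric group of order 6)

Compute the discriminant of x^3 + (2)*x^2 + (9)*x + (6): Δ = -1812. Since Δ is not a rational square, the Galois group is not contained in A_3; it must be the full S_3 (irreducibility of the cubic rules out anything smaller).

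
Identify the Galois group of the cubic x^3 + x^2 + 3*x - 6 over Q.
Gal(K/Q) = S_3 (symmetric group of order 6)

Compute the discriminant of x^3 + (1)*x^2 + (3)*x + (-6): Δ = -1371. Since Δ is not a rational square, the Galois group is not contained in A_3; it must be the full S_3 (irreducibility of the cubic rules out anything smaller).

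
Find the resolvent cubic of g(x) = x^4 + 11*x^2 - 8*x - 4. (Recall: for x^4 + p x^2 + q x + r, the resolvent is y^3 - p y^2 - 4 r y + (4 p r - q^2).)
h(y) = y^3 - 11*y^2 + 16*y - 240

Identify coefficients: p = 11, q = -8, r = -4.
Plug into h(y) = y^3 - p y^2 - 4 r y + (4 p r - q^2):
  h(y) = y^3 - (11) y^2 - 4*(-4) y + (4*(11)*(-4) - (-8)^2)
       = y^3 + (-11) y^2 + (16) y + (-240).
Simplifying: h(y) = y^3 - 11*y^2 + 16*y - 240.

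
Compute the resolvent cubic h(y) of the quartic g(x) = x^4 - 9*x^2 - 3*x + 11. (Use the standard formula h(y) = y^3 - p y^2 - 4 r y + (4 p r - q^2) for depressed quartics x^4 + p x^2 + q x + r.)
h(y) = y^3 + 9*y^2 - 44*y - 405

Identify coefficients: p = -9, q = -3, r = 11.
Plug into h(y) = y^3 - p y^2 - 4 r y + (4 p r - q^2):
  h(y) = y^3 - (-9) y^2 - 4*(11) y + (4*(-9)*(11) - (-3)^2)
       = y^3 + (9) y^2 + (-44) y + (-405).
Simplifying: h(y) = y^3 + 9*y^2 - 44*y - 405.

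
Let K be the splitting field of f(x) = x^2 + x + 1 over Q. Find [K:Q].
[K:Q] = 2

The discriminant of x^2 + (1)*x + (1) is b^2 - 4c = 1 - (4) = -3. Since -3 is not a perfect square in Q, the polynomial is irreducible over Q. Its two roots generate a degree-2 extension, so [K:Q] = 2.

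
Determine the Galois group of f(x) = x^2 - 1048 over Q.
Gal(K/Q) = Z/2Z (cyclic of order 2)

x^2 - 1048 is irreducible over Q since 1048 is not a rational square. The splitting field Q(sqrt(1048)) has degree 2 over Q, and its unique nontrivial automorphism is sqrt(1048) ↦ -sqrt(1048). Hence Gal(Q(sqrt(1048))/Q) = Z/2Z.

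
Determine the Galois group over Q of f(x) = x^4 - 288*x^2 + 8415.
Gal(K/Q) = V_4 (Klein four-group, Z/2Z × Z/2Z)

f factors as (x^2 - 33)(x^2 - 255), so the splitting field is K = Q(sqrt(33), sqrt(255)). The elements 33, 255, 8415 are all non-squares in Q, so sqrt(33) and sqrt(255) generate independent quadratic extensions. Thus [K:Q] = 4 and Gal(K/Q) is generated by the two order-2 automorphisms sqrt(33) ↦ -sqrt(33) and sqrt(255) ↦ -sqrt(255), giving V_4.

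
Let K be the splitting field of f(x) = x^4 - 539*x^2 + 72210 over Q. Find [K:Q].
[K:Q] = 4

f factors as (x^2 - 290)(x^2 - 249); the splitting field is K = Q(sqrt(290), sqrt(249)). Since 290, 249, and 72210 are all non-squares in Q, the three subfields Q(sqrt(290)), Q(sqrt(249)), Q(sqrt(72210)) are distinct degree-2 extensions, so [K:Q] = 4 (Klein four Galois group).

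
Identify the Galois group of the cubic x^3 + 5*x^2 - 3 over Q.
Gal(K/Q) = S_3 (symmetric group of order 6)

Compute the discriminant of x^3 + (5)*x^2 + (0)*x + (-3): Δ = 1257. Since Δ is not a rational square, the Galois group is not contained in A_3; it must be the full S_3 (irreducibility of the cubic rules out anything smaller).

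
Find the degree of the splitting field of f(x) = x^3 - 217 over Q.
[K:Q] = 6

x^3 - 217 has one real root r = 217^(1/3) and two complex roots r*zeta_3, r*zeta_3^2 where zeta_3 = e^(2*pi*i/3). The splitting field is Q(r, zeta_3). [Q(r):Q] = 3 and [Q(zeta_3):Q] = 2 with gcd = 1, so [Q(r, zeta_3):Q] = 3 * 2 = 6.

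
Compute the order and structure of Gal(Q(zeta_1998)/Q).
|Gal(Q(zeta_1998)/Q)| = phi(1998) = 648; group ≅ (Z/1998Z)^* ≅ Z/18Z × Z/36Z

The n-th cyclotomic polynomial Φ_1998(x) is the minimal polynomial of zeta_1998 over Q and has degree phi(1998) = 648. So Q(zeta_1998) is a degree-648 Galois extension with Galois group (Z/1998Z)^*. By CRT, (Z/1998Z)^* ≅ (Z/2Z)^* × (Z/27Z)^* × (Z/37Z)^*. Each prime-power unit group is (Z/2Z)^* ≅ trivial group (order 1); (Z/27Z)^* ≅ Z/18Z; (Z/37Z)^* ≅ Z/36Z. Hence Gal(Q(zeta_1998)/Q) ≅ Z/18Z × Z/36Z.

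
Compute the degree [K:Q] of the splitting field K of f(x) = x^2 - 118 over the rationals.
[K:Q] = 2

The polynomial x^2 - 118 is irreducible over Q since 118 is not a perfect square. Its splitting field is Q(sqrt(118)), which has degree 2 over Q.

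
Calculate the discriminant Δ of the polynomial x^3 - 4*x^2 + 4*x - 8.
Δ = -1472

For x^3 + a x^2 + b x + c the discriminant is Δ = 18 a b c - 4 a^3 c + a^2 b^2 - 4 b^3 - 27 c^2.
Plug a = -4, b = 4, c = -8:
  18*(-4)*(4)*(-8) - 4*(-4)^3*(-8) + (-4)^2*(4)^2 - 4*(4)^3 - 27*(-8)^2
  = 2304 + (-2048) + 256 + (-256) + (-1728)
  = -1472.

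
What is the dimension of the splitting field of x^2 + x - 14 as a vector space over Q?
[K:Q] = 2

The discriminant of x^2 + (1)*x + (-14) is b^2 - 4c = 1 - (-56) = 57. Since 57 is not a perfect square in Q, the polynomial is irreducible over Q. Its two roots generate a degree-2 extension, so [K:Q] = 2.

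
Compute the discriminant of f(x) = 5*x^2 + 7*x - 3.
Δ = 109

For a quadratic a x^2 + b x + c the discriminant is Δ = b^2 - 4ac = (7)^2 - 4*(5)*(-3) = 49 - (-60) = 109.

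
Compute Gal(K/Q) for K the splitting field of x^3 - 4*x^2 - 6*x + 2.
Gal(K/Q) = S_3 (symmetric group of order 6)

Compute the discriminant of x^3 + (-4)*x^2 + (-6)*x + (2): Δ = 2708. Since Δ is not a rational square, the Galois group is not contained in A_3; it must be the full S_3 (irreducibility of the cubic rules out anything smaller).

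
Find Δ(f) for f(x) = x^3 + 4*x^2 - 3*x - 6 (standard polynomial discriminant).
Δ = 2112

For x^3 + a x^2 + b x + c the discriminant is Δ = 18 a b c - 4 a^3 c + a^2 b^2 - 4 b^3 - 27 c^2.
Plug a = 4, b = -3, c = -6:
  18*(4)*(-3)*(-6) - 4*(4)^3*(-6) + (4)^2*(-3)^2 - 4*(-3)^3 - 27*(-6)^2
  = 1296 + (1536) + 144 + (108) + (-972)
  = 2112.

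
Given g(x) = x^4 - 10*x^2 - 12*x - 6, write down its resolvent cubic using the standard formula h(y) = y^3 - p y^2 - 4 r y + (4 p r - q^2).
h(y) = y^3 + 10*y^2 + 24*y + 96

Identify coefficients: p = -10, q = -12, r = -6.
Plug into h(y) = y^3 - p y^2 - 4 r y + (4 p r - q^2):
  h(y) = y^3 - (-10) y^2 - 4*(-6) y + (4*(-10)*(-6) - (-12)^2)
       = y^3 + (10) y^2 + (24) y + (96).
Simplifying: h(y) = y^3 + 10*y^2 + 24*y + 96.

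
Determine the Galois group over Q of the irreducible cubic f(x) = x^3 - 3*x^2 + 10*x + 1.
Gal(K/Q) = S_3 (symmetric group of order 6)

Compute the discriminant of x^3 + (-3)*x^2 + (10)*x + (1): Δ = -3559. Since Δ is not a rational square, the Galois group is not contained in A_3; it must be the full S_3 (irreducibility of the cubic rules out anything smaller).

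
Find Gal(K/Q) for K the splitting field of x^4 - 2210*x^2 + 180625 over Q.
Gal(K/Q) = Z/2Z (cyclic of order 2)

f factors as (x^2 - 85)(x^2 - 2125), so the splitting field is K = Q(sqrt(85), sqrt(2125)). The squarefree part of 85 is 85 and the squarefree part of 2125 is also 85, so sqrt(85) and sqrt(2125) are both rational multiples of sqrt(85). Hence Q(sqrt(85)) = Q(sqrt(2125)) = Q(sqrt(85)), and the splitting field collapses to a single degree-2 extension with Galois group Z/2Z.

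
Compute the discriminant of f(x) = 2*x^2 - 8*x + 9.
Δ = -8

For a quadratic a x^2 + b x + c the discriminant is Δ = b^2 - 4ac = (-8)^2 - 4*(2)*(9) = 64 - (72) = -8.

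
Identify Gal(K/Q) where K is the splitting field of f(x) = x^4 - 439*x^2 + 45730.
Gal(K/Q) = V_4 (Klein four-group, Z/2Z × Z/2Z)

f factors as (x^2 - 170)(x^2 - 269), so the splitting field is K = Q(sqrt(170), sqrt(269)). The elements 170, 269, 45730 are all non-squares in Q, so sqrt(170) and sqrt(269) generate independent quadratic extensions. Thus [K:Q] = 4 and Gal(K/Q) is generated by the two order-2 automorphisms sqrt(170) ↦ -sqrt(170) and sqrt(269) ↦ -sqrt(269), giving V_4.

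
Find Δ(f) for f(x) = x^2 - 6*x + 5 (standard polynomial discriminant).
Δ = 16

For a quadratic a x^2 + b x + c the discriminant is Δ = b^2 - 4ac = (-6)^2 - 4*(1)*(5) = 36 - (20) = 16.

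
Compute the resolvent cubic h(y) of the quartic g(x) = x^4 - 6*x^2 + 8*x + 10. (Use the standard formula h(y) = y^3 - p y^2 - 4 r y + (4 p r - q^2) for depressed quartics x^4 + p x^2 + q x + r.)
h(y) = y^3 + 6*y^2 - 40*y - 304

Identify coefficients: p = -6, q = 8, r = 10.
Plug into h(y) = y^3 - p y^2 - 4 r y + (4 p r - q^2):
  h(y) = y^3 - (-6) y^2 - 4*(10) y + (4*(-6)*(10) - (8)^2)
       = y^3 + (6) y^2 + (-40) y + (-304).
Simplifying: h(y) = y^3 + 6*y^2 - 40*y - 304.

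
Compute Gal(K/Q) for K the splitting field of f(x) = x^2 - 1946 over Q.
Gal(K/Q) = Z/2Z (cyclic of order 2)

x^2 - 1946 is irreducible over Q since 1946 is not a rational square. The splitting field Q(sqrt(1946)) has degree 2 over Q, and its unique nontrivial automorphism is sqrt(1946) ↦ -sqrt(1946). Hence Gal(Q(sqrt(1946))/Q) = Z/2Z.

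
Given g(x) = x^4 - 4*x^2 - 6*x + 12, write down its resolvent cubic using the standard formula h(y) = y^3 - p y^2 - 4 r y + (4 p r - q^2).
h(y) = y^3 + 4*y^2 - 48*y - 228

Identify coefficients: p = -4, q = -6, r = 12.
Plug into h(y) = y^3 - p y^2 - 4 r y + (4 p r - q^2):
  h(y) = y^3 - (-4) y^2 - 4*(12) y + (4*(-4)*(12) - (-6)^2)
       = y^3 + (4) y^2 + (-48) y + (-228).
Simplifying: h(y) = y^3 + 4*y^2 - 48*y - 228.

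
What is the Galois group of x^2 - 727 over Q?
Gal(K/Q) = Z/2Z (cyclic of order 2)

x^2 - 727 is irreducible over Q since 727 is not a rational square. The splitting field Q(sqrt(727)) has degree 2 over Q, and its unique nontrivial automorphism is sqrt(727) ↦ -sqrt(727). Hence Gal(Q(sqrt(727))/Q) = Z/2Z.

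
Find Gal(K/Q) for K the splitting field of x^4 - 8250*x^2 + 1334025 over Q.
Gal(K/Q) = Z/2Z (cyclic of order 2)

f factors as (x^2 - 165)(x^2 - 8085), so the splitting field is K = Q(sqrt(165), sqrt(8085)). The squarefree part of 165 is 165 and the squarefree part of 8085 is also 165, so sqrt(165) and sqrt(8085) are both rational multiples of sqrt(165). Hence Q(sqrt(165)) = Q(sqrt(8085)) = Q(sqrt(165)), and the splitting field collapses to a single degree-2 extension with Galois group Z/2Z.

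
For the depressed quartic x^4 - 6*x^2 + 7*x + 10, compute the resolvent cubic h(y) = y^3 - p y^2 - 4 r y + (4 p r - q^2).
h(y) = y^3 + 6*y^2 - 40*y - 289

Identify coefficients: p = -6, q = 7, r = 10.
Plug into h(y) = y^3 - p y^2 - 4 r y + (4 p r - q^2):
  h(y) = y^3 - (-6) y^2 - 4*(10) y + (4*(-6)*(10) - (7)^2)
       = y^3 + (6) y^2 + (-40) y + (-289).
Simplifying: h(y) = y^3 + 6*y^2 - 40*y - 289.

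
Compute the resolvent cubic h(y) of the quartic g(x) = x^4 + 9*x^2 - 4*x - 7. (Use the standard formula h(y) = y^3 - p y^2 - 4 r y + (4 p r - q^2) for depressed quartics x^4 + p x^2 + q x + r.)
h(y) = y^3 - 9*y^2 + 28*y - 268

Identify coefficients: p = 9, q = -4, r = -7.
Plug into h(y) = y^3 - p y^2 - 4 r y + (4 p r - q^2):
  h(y) = y^3 - (9) y^2 - 4*(-7) y + (4*(9)*(-7) - (-4)^2)
       = y^3 + (-9) y^2 + (28) y + (-268).
Simplifying: h(y) = y^3 - 9*y^2 + 28*y - 268.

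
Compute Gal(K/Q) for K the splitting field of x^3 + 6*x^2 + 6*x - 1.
Gal(K/Q) = S_3 (symmetric group of order 6)

Compute the discriminant of x^3 + (6)*x^2 + (6)*x + (-1): Δ = 621. Since Δ is not a rational square, the Galois group is not contained in A_3; it must be the full S_3 (irreducibility of the cubic rules out anything smaller).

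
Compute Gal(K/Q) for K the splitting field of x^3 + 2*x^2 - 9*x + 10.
Gal(K/Q) = S_3 (symmetric group of order 6)

Compute the discriminant of x^3 + (2)*x^2 + (-9)*x + (10): Δ = -3020. Since Δ is not a rational square, the Galois group is not contained in A_3; it must be the full S_3 (irreducibility of the cubic rules out anything smaller).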